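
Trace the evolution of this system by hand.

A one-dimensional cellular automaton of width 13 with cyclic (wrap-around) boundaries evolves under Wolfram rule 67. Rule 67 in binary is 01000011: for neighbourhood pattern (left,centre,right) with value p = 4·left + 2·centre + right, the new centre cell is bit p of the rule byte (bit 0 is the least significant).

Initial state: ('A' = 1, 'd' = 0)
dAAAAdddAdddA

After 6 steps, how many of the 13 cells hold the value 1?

0) dAAAAdddAdddA
1) ddddAdAAddAAd
2) AAAAdddAdAdAd
3) dddAdAAdddddd
4) AAAdddAdAAAAA
5) ddAdAAddddddd
6) AAdddAdAAAAAA

9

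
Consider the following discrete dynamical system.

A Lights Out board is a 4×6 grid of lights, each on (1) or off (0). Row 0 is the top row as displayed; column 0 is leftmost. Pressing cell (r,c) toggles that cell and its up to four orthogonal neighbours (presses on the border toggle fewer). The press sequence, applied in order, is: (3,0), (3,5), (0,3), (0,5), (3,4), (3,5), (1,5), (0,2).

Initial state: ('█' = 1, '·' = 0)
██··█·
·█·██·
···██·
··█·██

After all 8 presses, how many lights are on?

t=0: ██··█·
·█·██·
···██·
··█·██
t=1: ██··█·
·█·██·
█··██·
███·██
t=2: ██··█·
·█·██·
█··███
███···
t=3: ████··
·█··█·
█··███
███···
t=4: ██████
·█··██
█··███
███···
t=5: ██████
·█··██
█··█·█
██████
t=6: ██████
·█··██
█··█··
████··
t=7: █████·
·█····
█··█·█
████··
t=8: █···█·
·██···
█··█·█
████··

11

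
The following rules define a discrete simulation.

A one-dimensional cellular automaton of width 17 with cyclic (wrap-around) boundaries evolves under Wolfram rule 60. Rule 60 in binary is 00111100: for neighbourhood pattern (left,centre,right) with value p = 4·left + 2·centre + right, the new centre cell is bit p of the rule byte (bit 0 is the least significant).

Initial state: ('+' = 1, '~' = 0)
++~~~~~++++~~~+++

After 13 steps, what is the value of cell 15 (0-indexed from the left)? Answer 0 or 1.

0

[0] ++~~~~~++++~~~+++
[1] ~~+~~~~+~~~+~~+~~
[2] ~~++~~~++~~++~++~
[3] ~~+~+~~+~+~+~++~+
[4] +~++++~+++++++~++
[5] ~++~~~++~~~~~~++~
[6] ~+~+~~+~+~~~~~+~+
[7] +++++~++++~~~~+++
[8] ~~~~~++~~~+~~~+~~
[9] ~~~~~+~+~~++~~++~
[10] ~~~~~++++~+~+~+~+
[11] +~~~~+~~~++++++++
[12] ~+~~~++~~+~~~~~~~
[13] ~++~~+~+~++~~~~~~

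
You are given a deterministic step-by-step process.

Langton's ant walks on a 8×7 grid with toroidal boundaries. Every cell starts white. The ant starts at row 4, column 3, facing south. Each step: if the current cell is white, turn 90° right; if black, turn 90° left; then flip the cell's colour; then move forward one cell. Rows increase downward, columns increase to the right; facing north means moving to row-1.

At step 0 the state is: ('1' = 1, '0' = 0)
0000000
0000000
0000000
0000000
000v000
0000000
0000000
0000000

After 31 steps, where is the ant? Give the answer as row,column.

3,5

[0] 0000000
0000000
0000000
0000000
000v000
0000000
0000000
0000000
[1] 0000000
0000000
0000000
0000000
00<1000
0000000
0000000
0000000
[2] 0000000
0000000
0000000
00^0000
0011000
0000000
0000000
0000000
[3] 0000000
0000000
0000000
001>000
0011000
0000000
0000000
0000000
[4] 0000000
0000000
0000000
0011000
001v000
0000000
0000000
0000000
[5] 0000000
0000000
0000000
0011000
0010>00
0000000
0000000
0000000
[6] 0000000
0000000
0000000
0011000
0010100
0000v00
0000000
0000000
[7] 0000000
0000000
0000000
0011000
0010100
000<100
0000000
0000000
[8] 0000000
0000000
0000000
0011000
001^100
0001100
0000000
0000000
[9] 0000000
0000000
0000000
0011000
0011>00
0001100
0000000
0000000
[10] 0000000
0000000
0000000
0011^00
0011000
0001100
0000000
0000000
[11] 0000000
0000000
0000000
00111>0
0011000
0001100
0000000
0000000
[12] 0000000
0000000
0000000
0011110
00110v0
0001100
0000000
0000000
[13] 0000000
0000000
0000000
0011110
0011<10
0001100
0000000
0000000
[14] 0000000
0000000
0000000
0011^10
0011110
0001100
0000000
0000000
[15] 0000000
0000000
0000000
001<010
0011110
0001100
0000000
0000000
[16] 0000000
0000000
0000000
0010010
001v110
0001100
0000000
0000000
[17] 0000000
0000000
0000000
0010010
0010>10
0001100
0000000
0000000
[18] 0000000
0000000
0000000
0010^10
0010010
0001100
0000000
0000000
[19] 0000000
0000000
0000000
00101>0
0010010
0001100
0000000
0000000
[20] 0000000
0000000
00000^0
0010100
0010010
0001100
0000000
0000000
[21] 0000000
0000000
000001>
0010100
0010010
0001100
0000000
0000000
[22] 0000000
0000000
0000011
001010v
0010010
0001100
0000000
0000000
[23] 0000000
0000000
0000011
00101<1
0010010
0001100
0000000
0000000
[24] 0000000
0000000
00000^1
0010111
0010010
0001100
0000000
0000000
[25] 0000000
0000000
0000<01
0010111
0010010
0001100
0000000
0000000
[26] 0000000
0000^00
0000101
0010111
0010010
0001100
0000000
0000000
[27] 0000000
00001>0
0000101
0010111
0010010
0001100
0000000
0000000
[28] 0000000
0000110
00001v1
0010111
0010010
0001100
0000000
0000000
[29] 0000000
0000110
0000<11
0010111
0010010
0001100
0000000
0000000
[30] 0000000
0000110
0000011
0010v11
0010010
0001100
0000000
0000000
[31] 0000000
0000110
0000011
00100>1
0010010
0001100
0000000
0000000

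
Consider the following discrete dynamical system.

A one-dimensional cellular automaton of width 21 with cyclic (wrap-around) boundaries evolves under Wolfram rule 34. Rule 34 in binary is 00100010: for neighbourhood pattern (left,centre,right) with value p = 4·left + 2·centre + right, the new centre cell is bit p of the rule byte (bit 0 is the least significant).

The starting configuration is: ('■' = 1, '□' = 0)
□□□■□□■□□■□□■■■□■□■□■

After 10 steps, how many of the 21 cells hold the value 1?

7

gen 0: □□□■□□■□□■□□■■■□■□■□■
gen 1: □□■□□■□□■□□■□□□■□■□■□
gen 2: □■□□■□□■□□■□□□■□■□■□□
gen 3: ■□□■□□■□□■□□□■□■□■□□□
gen 4: □□■□□■□□■□□□■□■□■□□□■
gen 5: □■□□■□□■□□□■□■□■□□□■□
gen 6: ■□□■□□■□□□■□■□■□□□■□□
gen 7: □□■□□■□□□■□■□■□□□■□□■
gen 8: □■□□■□□□■□■□■□□□■□□■□
gen 9: ■□□■□□□■□■□■□□□■□□■□□
gen 10: □□■□□□■□■□■□□□■□□■□□■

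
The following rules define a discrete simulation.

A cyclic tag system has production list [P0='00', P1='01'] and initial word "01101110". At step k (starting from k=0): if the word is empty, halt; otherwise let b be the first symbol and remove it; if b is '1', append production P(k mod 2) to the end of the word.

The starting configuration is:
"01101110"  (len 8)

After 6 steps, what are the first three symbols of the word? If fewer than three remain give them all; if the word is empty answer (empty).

100

k=0  "01101110"  (len 8)
k=1  "1101110"  (len 7)
k=2  "10111001"  (len 8)
k=3  "011100100"  (len 9)
k=4  "11100100"  (len 8)
k=5  "110010000"  (len 9)
k=6  "1001000001"  (len 10)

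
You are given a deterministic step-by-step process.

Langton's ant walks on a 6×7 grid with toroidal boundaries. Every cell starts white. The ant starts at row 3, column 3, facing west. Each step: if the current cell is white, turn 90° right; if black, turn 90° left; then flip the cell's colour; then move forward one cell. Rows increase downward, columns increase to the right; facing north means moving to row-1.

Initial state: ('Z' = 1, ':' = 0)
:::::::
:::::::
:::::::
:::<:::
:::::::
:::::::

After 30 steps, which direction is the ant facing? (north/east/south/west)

west

[0] :::::::
:::::::
:::::::
:::<:::
:::::::
:::::::
[1] :::::::
:::::::
:::^:::
:::Z:::
:::::::
:::::::
[2] :::::::
:::::::
:::Z>::
:::Z:::
:::::::
:::::::
[3] :::::::
:::::::
:::ZZ::
:::Zv::
:::::::
:::::::
[4] :::::::
:::::::
:::ZZ::
:::<Z::
:::::::
:::::::
[5] :::::::
:::::::
:::ZZ::
::::Z::
:::v:::
:::::::
[6] :::::::
:::::::
:::ZZ::
::::Z::
::<Z:::
:::::::
[7] :::::::
:::::::
:::ZZ::
::^:Z::
::ZZ:::
:::::::
[8] :::::::
:::::::
:::ZZ::
::Z>Z::
::ZZ:::
:::::::
[9] :::::::
:::::::
:::ZZ::
::ZZZ::
::Zv:::
:::::::
[10] :::::::
:::::::
:::ZZ::
::ZZZ::
::Z:>::
:::::::
[11] :::::::
:::::::
:::ZZ::
::ZZZ::
::Z:Z::
::::v::
[12] :::::::
:::::::
:::ZZ::
::ZZZ::
::Z:Z::
:::<Z::
[13] :::::::
:::::::
:::ZZ::
::ZZZ::
::Z^Z::
:::ZZ::
[14] :::::::
:::::::
:::ZZ::
::ZZZ::
::ZZ>::
:::ZZ::
[15] :::::::
:::::::
:::ZZ::
::ZZ^::
::ZZ:::
:::ZZ::
[16] :::::::
:::::::
:::ZZ::
::Z<:::
::ZZ:::
:::ZZ::
[17] :::::::
:::::::
:::ZZ::
::Z::::
::Zv:::
:::ZZ::
[18] :::::::
:::::::
:::ZZ::
::Z::::
::Z:>::
:::ZZ::
[19] :::::::
:::::::
:::ZZ::
::Z::::
::Z:Z::
:::Zv::
[20] :::::::
:::::::
:::ZZ::
::Z::::
::Z:Z::
:::Z:>:
[21] :::::v:
:::::::
:::ZZ::
::Z::::
::Z:Z::
:::Z:Z:
[22] ::::<Z:
:::::::
:::ZZ::
::Z::::
::Z:Z::
:::Z:Z:
[23] ::::ZZ:
:::::::
:::ZZ::
::Z::::
::Z:Z::
:::Z^Z:
[24] ::::ZZ:
:::::::
:::ZZ::
::Z::::
::Z:Z::
:::ZZ>:
[25] ::::ZZ:
:::::::
:::ZZ::
::Z::::
::Z:Z^:
:::ZZ::
[26] ::::ZZ:
:::::::
:::ZZ::
::Z::::
::Z:ZZ>
:::ZZ::
[27] ::::ZZ:
:::::::
:::ZZ::
::Z::::
::Z:ZZZ
:::ZZ:v
[28] ::::ZZ:
:::::::
:::ZZ::
::Z::::
::Z:ZZZ
:::ZZ<Z
[29] ::::ZZ:
:::::::
:::ZZ::
::Z::::
::Z:Z^Z
:::ZZZZ
[30] ::::ZZ:
:::::::
:::ZZ::
::Z::::
::Z:<:Z
:::ZZZZ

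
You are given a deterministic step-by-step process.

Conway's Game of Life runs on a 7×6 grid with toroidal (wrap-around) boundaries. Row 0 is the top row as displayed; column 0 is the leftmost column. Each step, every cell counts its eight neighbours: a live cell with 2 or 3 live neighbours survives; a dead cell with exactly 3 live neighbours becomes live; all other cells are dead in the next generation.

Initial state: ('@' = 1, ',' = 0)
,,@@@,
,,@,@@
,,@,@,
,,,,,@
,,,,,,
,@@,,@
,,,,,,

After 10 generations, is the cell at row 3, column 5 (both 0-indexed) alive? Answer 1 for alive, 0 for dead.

t=0: ,,@@@,
,,@,@@
,,@,@,
,,,,,@
,,,,,,
,@@,,@
,,,,,,
t=1: ,,@,@@
,@@,,@
,,,,@,
,,,,,,
@,,,,,
,,,,,,
,@,,@,
t=2: ,,@,@@
@@@,,@
,,,,,,
,,,,,,
,,,,,,
,,,,,,
,,,@@@
t=3: ,,@,,,
@@@@@@
@@,,,,
,,,,,,
,,,,,,
,,,,@,
,,,@,@
t=4: ,,,,,,
,,,@@@
,,,@@,
,,,,,,
,,,,,,
,,,,@,
,,,@@,
t=5: ,,,,,@
,,,@,@
,,,@,@
,,,,,,
,,,,,,
,,,@@,
,,,@@,
t=6: ,,,@,@
@,,,,@
,,,,,,
,,,,,,
,,,,,,
,,,@@,
,,,@,@
t=7: ,,,,,@
@,,,@@
,,,,,,
,,,,,,
,,,,,,
,,,@@,
,,@@,@
t=8: ,,,@,,
@,,,@@
,,,,,@
,,,,,,
,,,,,,
,,@@@,
,,@@,@
t=9: @,@@,,
@,,,@@
@,,,@@
,,,,,,
,,,@,,
,,@,@,
,,,,,,
t=10: @@,@@,
,,,,,,
@,,,@,
,,,,@@
,,,@,,
,,,@,,
,@@,,,

1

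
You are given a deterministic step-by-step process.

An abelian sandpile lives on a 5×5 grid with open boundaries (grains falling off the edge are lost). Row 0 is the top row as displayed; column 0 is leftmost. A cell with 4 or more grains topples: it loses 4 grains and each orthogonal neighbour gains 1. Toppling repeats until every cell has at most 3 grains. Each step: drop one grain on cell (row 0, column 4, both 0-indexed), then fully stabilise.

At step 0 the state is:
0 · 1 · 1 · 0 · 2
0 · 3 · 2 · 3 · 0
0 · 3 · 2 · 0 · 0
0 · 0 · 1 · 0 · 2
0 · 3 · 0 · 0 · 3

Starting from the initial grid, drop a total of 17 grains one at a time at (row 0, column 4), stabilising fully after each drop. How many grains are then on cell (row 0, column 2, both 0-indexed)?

k=0  0 · 1 · 1 · 0 · 2
0 · 3 · 2 · 3 · 0
0 · 3 · 2 · 0 · 0
0 · 0 · 1 · 0 · 2
0 · 3 · 0 · 0 · 3
k=1  0 · 1 · 1 · 0 · 3
0 · 3 · 2 · 3 · 0
0 · 3 · 2 · 0 · 0
0 · 0 · 1 · 0 · 2
0 · 3 · 0 · 0 · 3
k=2  0 · 1 · 1 · 1 · 0
0 · 3 · 2 · 3 · 1
0 · 3 · 2 · 0 · 0
0 · 0 · 1 · 0 · 2
0 · 3 · 0 · 0 · 3
k=3  0 · 1 · 1 · 1 · 1
0 · 3 · 2 · 3 · 1
0 · 3 · 2 · 0 · 0
0 · 0 · 1 · 0 · 2
0 · 3 · 0 · 0 · 3
k=4  0 · 1 · 1 · 1 · 2
0 · 3 · 2 · 3 · 1
0 · 3 · 2 · 0 · 0
0 · 0 · 1 · 0 · 2
0 · 3 · 0 · 0 · 3
k=5  0 · 1 · 1 · 1 · 3
0 · 3 · 2 · 3 · 1
0 · 3 · 2 · 0 · 0
0 · 0 · 1 · 0 · 2
0 · 3 · 0 · 0 · 3
k=6  0 · 1 · 1 · 2 · 0
0 · 3 · 2 · 3 · 2
0 · 3 · 2 · 0 · 0
0 · 0 · 1 · 0 · 2
0 · 3 · 0 · 0 · 3
k=7  0 · 1 · 1 · 2 · 1
0 · 3 · 2 · 3 · 2
0 · 3 · 2 · 0 · 0
0 · 0 · 1 · 0 · 2
0 · 3 · 0 · 0 · 3
k=8  0 · 1 · 1 · 2 · 2
0 · 3 · 2 · 3 · 2
0 · 3 · 2 · 0 · 0
0 · 0 · 1 · 0 · 2
0 · 3 · 0 · 0 · 3
k=9  0 · 1 · 1 · 2 · 3
0 · 3 · 2 · 3 · 2
0 · 3 · 2 · 0 · 0
0 · 0 · 1 · 0 · 2
0 · 3 · 0 · 0 · 3
k=10  0 · 1 · 1 · 3 · 0
0 · 3 · 2 · 3 · 3
0 · 3 · 2 · 0 · 0
0 · 0 · 1 · 0 · 2
0 · 3 · 0 · 0 · 3
k=11  0 · 1 · 1 · 3 · 1
0 · 3 · 2 · 3 · 3
0 · 3 · 2 · 0 · 0
0 · 0 · 1 · 0 · 2
0 · 3 · 0 · 0 · 3
k=12  0 · 1 · 1 · 3 · 2
0 · 3 · 2 · 3 · 3
0 · 3 · 2 · 0 · 0
0 · 0 · 1 · 0 · 2
0 · 3 · 0 · 0 · 3
k=13  0 · 1 · 1 · 3 · 3
0 · 3 · 2 · 3 · 3
0 · 3 · 2 · 0 · 0
0 · 0 · 1 · 0 · 2
0 · 3 · 0 · 0 · 3
k=14  0 · 1 · 2 · 1 · 2
0 · 3 · 3 · 1 · 1
0 · 3 · 2 · 1 · 1
0 · 0 · 1 · 0 · 2
0 · 3 · 0 · 0 · 3
k=15  0 · 1 · 2 · 1 · 3
0 · 3 · 3 · 1 · 1
0 · 3 · 2 · 1 · 1
0 · 0 · 1 · 0 · 2
0 · 3 · 0 · 0 · 3
k=16  0 · 1 · 2 · 2 · 0
0 · 3 · 3 · 1 · 2
0 · 3 · 2 · 1 · 1
0 · 0 · 1 · 0 · 2
0 · 3 · 0 · 0 · 3
k=17  0 · 1 · 2 · 2 · 1
0 · 3 · 3 · 1 · 2
0 · 3 · 2 · 1 · 1
0 · 0 · 1 · 0 · 2
0 · 3 · 0 · 0 · 3

2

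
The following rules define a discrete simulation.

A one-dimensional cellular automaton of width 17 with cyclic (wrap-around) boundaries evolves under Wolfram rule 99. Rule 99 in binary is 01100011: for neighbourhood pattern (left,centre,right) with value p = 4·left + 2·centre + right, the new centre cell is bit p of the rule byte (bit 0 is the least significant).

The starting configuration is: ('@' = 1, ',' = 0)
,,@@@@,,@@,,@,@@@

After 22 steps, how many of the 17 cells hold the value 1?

[0] ,,@@@@,,@@,,@,@@@
[1] ,@,,,@,@,@,@,@,,@
[2] @,,@@,@,@,@,@,,@,
[3] ,,@,@@,@,@,@,,@,@
[4] ,@,@,@@,@,@,,@,@,
[5] @,@,@,@@,@,,@,@,,
[6] ,@,@,@,@@,,@,@,,@
[7] @,@,@,@,@,@,@,,@,
[8] ,@,@,@,@,@,@,,@,@
[9] @,@,@,@,@,@,,@,@,
[10] ,@,@,@,@,@,,@,@,@
[11] @,@,@,@,@,,@,@,@,
[12] ,@,@,@,@,,@,@,@,@
[13] @,@,@,@,,@,@,@,@,
[14] ,@,@,@,,@,@,@,@,@
[15] @,@,@,,@,@,@,@,@,
[16] ,@,@,,@,@,@,@,@,@
[17] @,@,,@,@,@,@,@,@,
[18] ,@,,@,@,@,@,@,@,@
[19] @,,@,@,@,@,@,@,@,
[20] ,,@,@,@,@,@,@,@,@
[21] ,@,@,@,@,@,@,@,@,
[22] @,@,@,@,@,@,@,@,,

8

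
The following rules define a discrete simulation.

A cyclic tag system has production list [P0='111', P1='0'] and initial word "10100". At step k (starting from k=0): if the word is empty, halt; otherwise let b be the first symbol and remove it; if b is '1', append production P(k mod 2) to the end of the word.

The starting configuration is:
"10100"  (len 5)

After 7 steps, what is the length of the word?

k=0  "10100"  (len 5)
k=1  "0100111"  (len 7)
k=2  "100111"  (len 6)
k=3  "00111111"  (len 8)
k=4  "0111111"  (len 7)
k=5  "111111"  (len 6)
k=6  "111110"  (len 6)
k=7  "11110111"  (len 8)

8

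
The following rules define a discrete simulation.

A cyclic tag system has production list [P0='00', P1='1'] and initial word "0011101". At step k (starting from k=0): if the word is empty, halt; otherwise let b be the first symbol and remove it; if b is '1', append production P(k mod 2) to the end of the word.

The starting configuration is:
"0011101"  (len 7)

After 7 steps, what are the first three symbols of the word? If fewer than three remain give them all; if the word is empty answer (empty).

001

step 0: "0011101"  (len 7)
step 1: "011101"  (len 6)
step 2: "11101"  (len 5)
step 3: "110100"  (len 6)
step 4: "101001"  (len 6)
step 5: "0100100"  (len 7)
step 6: "100100"  (len 6)
step 7: "0010000"  (len 7)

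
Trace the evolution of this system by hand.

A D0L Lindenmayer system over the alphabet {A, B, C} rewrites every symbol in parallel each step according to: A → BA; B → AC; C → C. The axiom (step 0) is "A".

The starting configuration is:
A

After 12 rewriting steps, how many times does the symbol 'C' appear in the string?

232

step 0: A
step 1: BA
step 2: ACBA
step 3: BACACBA
step 4: ACBACBACACBA
step 5: BACACBACACBACBACACBA
step 6: ACBACBACACBACBACACBACACBACBACACBA
step 7: BACACBACACBACBACACBACACBACBACACBACBACACBACACBACBACACBA
step 8: ACBACBACACBACBACACBACACBACBACACBACBACACBACACBACBACACBACACBACBACACBACBACACBACACBACBACACBA
step 9: BACACBACACBACBACACBACACBACBACACBACBACACBACACBACBACACBACACB…CBACBACACBACACBACBACACBACACBACBACACBACBACACBACACBACBACACBA  (len 143)
step 10: ACBACBACACBACBACACBACACBACBACACBACBACACBACACBACBACACBACACB…CBACBACACBACACBACBACACBACACBACBACACBACBACACBACACBACBACACBA  (len 232)
step 11: BACACBACACBACBACACBACACBACBACACBACBACACBACACBACBACACBACACB…CBACBACACBACACBACBACACBACACBACBACACBACBACACBACACBACBACACBA  (len 376)
step 12: ACBACBACACBACBACACBACACBACBACACBACBACACBACACBACBACACBACACB…CBACBACACBACACBACBACACBACACBACBACACBACBACACBACACBACBACACBA  (len 609)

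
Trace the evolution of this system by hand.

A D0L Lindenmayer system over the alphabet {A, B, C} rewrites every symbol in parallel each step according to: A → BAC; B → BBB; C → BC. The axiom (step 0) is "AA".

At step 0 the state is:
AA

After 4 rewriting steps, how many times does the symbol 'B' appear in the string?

step 0: AA
step 1: BACBAC
step 2: BBBBACBCBBBBACBC
step 3: BBBBBBBBBBBBBACBCBBBBCBBBBBBBBBBBBBACBCBBBBC
step 4: BBBBBBBBBBBBBBBBBBBBBBBBBBBBBBBBBBBBBBBBACBCBBBBCBBBBBBBBB…BBBBBBBBBBBBBBBBBBBBBBBBBBBBBBBBBBBACBCBBBBCBBBBBBBBBBBBBC  (len 126)

116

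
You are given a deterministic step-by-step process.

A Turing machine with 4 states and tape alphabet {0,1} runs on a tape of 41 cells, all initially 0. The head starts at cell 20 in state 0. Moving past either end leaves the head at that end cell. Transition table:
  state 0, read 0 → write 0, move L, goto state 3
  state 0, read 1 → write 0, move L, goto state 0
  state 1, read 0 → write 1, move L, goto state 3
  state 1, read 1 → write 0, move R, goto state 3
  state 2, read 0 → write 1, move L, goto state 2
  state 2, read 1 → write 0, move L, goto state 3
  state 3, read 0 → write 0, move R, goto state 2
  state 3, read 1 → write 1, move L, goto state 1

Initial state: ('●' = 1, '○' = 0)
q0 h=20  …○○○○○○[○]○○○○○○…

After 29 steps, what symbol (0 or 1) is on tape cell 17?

t=0: q0 h=20  …○○○○○○[○]○○○○○○…
t=1: q3 h=19  …○○○○○○[○]○○○○○○…
t=2: q2 h=20  …○○○○○○[○]○○○○○○…
t=3: q2 h=19  …○○○○○○[○]●○○○○○…
t=4: q2 h=18  …○○○○○○[○]●●○○○○…
t=5: q2 h=17  …○○○○○○[○]●●●○○○…
t=6: q2 h=16  …○○○○○○[○]●●●●○○…
t=7: q2 h=15  …○○○○○○[○]●●●●●○…
t=8: q2 h=14  …○○○○○○[○]●●●●●●…
t=9: q2 h=13  …○○○○○○[○]●●●●●●…
t=10: q2 h=12  …○○○○○○[○]●●●●●●…
t=11: q2 h=11  …○○○○○○[○]●●●●●●…
t=12: q2 h=10  …○○○○○○[○]●●●●●●…
t=13: q2 h= 9  …○○○○○○[○]●●●●●●…
t=14: q2 h= 8  …○○○○○○[○]●●●●●●…
t=15: q2 h= 7  …○○○○○○[○]●●●●●●…
t=16: q2 h= 6  |○○○○○○[○]●●●●●●…
t=17: q2 h= 5  |○○○○○[○]●●●●●●…
t=18: q2 h= 4  |○○○○[○]●●●●●●…
t=19: q2 h= 3  |○○○[○]●●●●●●…
t=20: q2 h= 2  |○○[○]●●●●●●…
t=21: q2 h= 1  |○[○]●●●●●●…
t=22: q2 h= 0  |[○]●●●●●●…
t=23: q2 h= 0  |[●]●●●●●●…
t=24: q3 h= 0  |[○]●●●●●●…
t=25: q2 h= 1  |○[●]●●●●●●…
t=26: q3 h= 0  |[○]○●●●●●…
t=27: q2 h= 1  |○[○]●●●●●●…
t=28: q2 h= 0  |[○]●●●●●●…
t=29: q2 h= 0  |[●]●●●●●●…

1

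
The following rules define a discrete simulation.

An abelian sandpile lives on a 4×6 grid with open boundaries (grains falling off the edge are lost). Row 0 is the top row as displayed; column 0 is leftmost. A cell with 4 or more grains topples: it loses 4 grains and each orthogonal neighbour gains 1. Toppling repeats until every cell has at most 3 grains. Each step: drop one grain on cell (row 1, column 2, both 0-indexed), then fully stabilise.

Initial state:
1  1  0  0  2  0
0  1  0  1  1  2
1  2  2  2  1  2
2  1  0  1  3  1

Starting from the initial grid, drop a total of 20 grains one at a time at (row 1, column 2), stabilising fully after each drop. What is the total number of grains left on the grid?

45

t=0: 1  1  0  0  2  0
0  1  0  1  1  2
1  2  2  2  1  2
2  1  0  1  3  1
t=1: 1  1  0  0  2  0
0  1  1  1  1  2
1  2  2  2  1  2
2  1  0  1  3  1
t=2: 1  1  0  0  2  0
0  1  2  1  1  2
1  2  2  2  1  2
2  1  0  1  3  1
t=3: 1  1  0  0  2  0
0  1  3  1  1  2
1  2  2  2  1  2
2  1  0  1  3  1
t=4: 1  1  1  0  2  0
0  2  0  2  1  2
1  2  3  2  1  2
2  1  0  1  3  1
t=5: 1  1  1  0  2  0
0  2  1  2  1  2
1  2  3  2  1  2
2  1  0  1  3  1
t=6: 1  1  1  0  2  0
0  2  2  2  1  2
1  2  3  2  1  2
2  1  0  1  3  1
t=7: 1  1  1  0  2  0
0  2  3  2  1  2
1  2  3  2  1  2
2  1  0  1  3  1
t=8: 1  1  2  0  2  0
0  3  1  3  1  2
1  3  0  3  1  2
2  1  1  1  3  1
t=9: 1  1  2  0  2  0
0  3  2  3  1  2
1  3  0  3  1  2
2  1  1  1  3  1
t=10: 1  1  2  0  2  0
0  3  3  3  1  2
1  3  0  3  1  2
2  1  1  1  3  1
t=11: 1  2  3  1  2  0
1  1  2  1  2  2
2  0  3  0  2  2
2  2  1  2  3  1
t=12: 1  2  3  1  2  0
1  1  3  1  2  2
2  0  3  0  2  2
2  2  1  2  3  1
t=13: 1  3  0  2  2  0
1  2  2  2  2  2
2  1  0  1  2  2
2  2  2  2  3  1
t=14: 1  3  0  2  2  0
1  2  3  2  2  2
2  1  0  1  2  2
2  2  2  2  3  1
t=15: 1  3  1  2  2  0
1  3  0  3  2  2
2  1  1  1  2  2
2  2  2  2  3  1
t=16: 1  3  1  2  2  0
1  3  1  3  2  2
2  1  1  1  2  2
2  2  2  2  3  1
t=17: 1  3  1  2  2  0
1  3  2  3  2  2
2  1  1  1  2  2
2  2  2  2  3  1
t=18: 1  3  1  2  2  0
1  3  3  3  2  2
2  1  1  1  2  2
2  2  2  2  3  1
t=19: 2  0  3  3  2  0
2  1  2  0  3  2
2  2  2  2  2  2
2  2  2  2  3  1
t=20: 2  0  3  3  2  0
2  1  3  0  3  2
2  2  2  2  2  2
2  2  2  2  3  1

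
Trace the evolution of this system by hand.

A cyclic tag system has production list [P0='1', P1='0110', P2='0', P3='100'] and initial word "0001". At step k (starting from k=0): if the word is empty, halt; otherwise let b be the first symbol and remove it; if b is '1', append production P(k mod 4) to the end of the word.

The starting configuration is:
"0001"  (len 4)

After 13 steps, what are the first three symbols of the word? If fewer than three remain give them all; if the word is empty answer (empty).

001

t=0: "0001"  (len 4)
t=1: "001"  (len 3)
t=2: "01"  (len 2)
t=3: "1"  (len 1)
t=4: "100"  (len 3)
t=5: "001"  (len 3)
t=6: "01"  (len 2)
t=7: "1"  (len 1)
t=8: "100"  (len 3)
t=9: "001"  (len 3)
t=10: "01"  (len 2)
t=11: "1"  (len 1)
t=12: "100"  (len 3)
t=13: "001"  (len 3)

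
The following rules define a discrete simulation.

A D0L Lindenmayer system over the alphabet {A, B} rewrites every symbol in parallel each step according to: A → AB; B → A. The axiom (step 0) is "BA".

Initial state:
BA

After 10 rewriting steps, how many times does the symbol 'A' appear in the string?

k=0  BA
k=1  AAB
k=2  ABABA
k=3  ABAABAAB
k=4  ABAABABAABABA
k=5  ABAABABAABAABABAABAAB
k=6  ABAABABAABAABABAABABAABAABABAABABA
k=7  ABAABABAABAABABAABABAABAABABAABAABABAABABAABAABABAABAAB
k=8  ABAABABAABAABABAABABAABAABABAABAABABAABABAABAABABAABABAABAABABAABAABABAABABAABAABABAABABA
k=9  ABAABABAABAABABAABABAABAABABAABAABABAABABAABAABABAABABAABA…AABABAABABAABAABABAABABAABAABABAABAABABAABABAABAABABAABAAB  (len 144)
k=10  ABAABABAABAABABAABABAABAABABAABAABABAABABAABAABABAABABAABA…AABABAABABAABAABABAABABAABAABABAABAABABAABABAABAABABAABABA  (len 233)

144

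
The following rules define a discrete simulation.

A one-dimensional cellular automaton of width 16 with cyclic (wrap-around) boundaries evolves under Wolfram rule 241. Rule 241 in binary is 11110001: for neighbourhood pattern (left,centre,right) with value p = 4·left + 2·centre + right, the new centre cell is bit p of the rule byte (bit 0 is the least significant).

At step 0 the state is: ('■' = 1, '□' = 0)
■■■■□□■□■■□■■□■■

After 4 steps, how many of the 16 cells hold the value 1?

0) ■■■■□□■□■■□■■□■■
1) ■■■■■□□■□■■□■■□■
2) ■■■■■■□□■□■■□■■□
3) □■■■■■■□□■□■■□■■
4) ■□■■■■■■□□■□■■□■

11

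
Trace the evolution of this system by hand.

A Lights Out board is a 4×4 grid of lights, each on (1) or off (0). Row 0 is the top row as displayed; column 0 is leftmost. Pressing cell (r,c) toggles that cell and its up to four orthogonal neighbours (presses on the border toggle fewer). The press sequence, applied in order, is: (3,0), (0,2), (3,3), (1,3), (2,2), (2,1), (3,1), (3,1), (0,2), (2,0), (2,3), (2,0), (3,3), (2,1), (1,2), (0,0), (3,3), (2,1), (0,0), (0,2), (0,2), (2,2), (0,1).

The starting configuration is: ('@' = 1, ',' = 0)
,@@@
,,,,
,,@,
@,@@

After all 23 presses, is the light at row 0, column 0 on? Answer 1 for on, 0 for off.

1

t=0: ,@@@
,,,,
,,@,
@,@@
t=1: ,@@@
,,,,
@,@,
,@@@
t=2: ,,,,
,,@,
@,@,
,@@@
t=3: ,,,,
,,@,
@,@@
,@,,
t=4: ,,,@
,,,@
@,@,
,@,,
t=5: ,,,@
,,@@
@@,@
,@@,
t=6: ,,,@
,@@@
,,@@
,,@,
t=7: ,,,@
,@@@
,@@@
@@,,
t=8: ,,,@
,@@@
,,@@
,,@,
t=9: ,@@,
,@,@
,,@@
,,@,
t=10: ,@@,
@@,@
@@@@
@,@,
t=11: ,@@,
@@,,
@@,,
@,@@
t=12: ,@@,
,@,,
,,,,
,,@@
t=13: ,@@,
,@,,
,,,@
,,,,
t=14: ,@@,
,,,,
@@@@
,@,,
t=15: ,@,,
,@@@
@@,@
,@,,
t=16: @,,,
@@@@
@@,@
,@,,
t=17: @,,,
@@@@
@@,,
,@@@
t=18: @,,,
@,@@
,,@,
,,@@
t=19: ,@,,
,,@@
,,@,
,,@@
t=20: ,,@@
,,,@
,,@,
,,@@
t=21: ,@,,
,,@@
,,@,
,,@@
t=22: ,@,,
,,,@
,@,@
,,,@
t=23: @,@,
,@,@
,@,@
,,,@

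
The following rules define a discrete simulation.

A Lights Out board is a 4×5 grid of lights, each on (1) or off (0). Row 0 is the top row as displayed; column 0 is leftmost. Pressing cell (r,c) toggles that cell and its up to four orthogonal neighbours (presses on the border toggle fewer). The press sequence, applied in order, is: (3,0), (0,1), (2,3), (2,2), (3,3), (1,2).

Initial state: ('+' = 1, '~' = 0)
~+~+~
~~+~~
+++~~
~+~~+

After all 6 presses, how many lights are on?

0) ~+~+~
~~+~~
+++~~
~+~~+
1) ~+~+~
~~+~~
~++~~
+~~~+
2) +~++~
~++~~
~++~~
+~~~+
3) +~++~
~+++~
~+~++
+~~++
4) +~++~
~+~+~
~~+~+
+~+++
5) +~++~
~+~+~
~~+++
+~~~~
6) +~~+~
~~+~~
~~~++
+~~~~

6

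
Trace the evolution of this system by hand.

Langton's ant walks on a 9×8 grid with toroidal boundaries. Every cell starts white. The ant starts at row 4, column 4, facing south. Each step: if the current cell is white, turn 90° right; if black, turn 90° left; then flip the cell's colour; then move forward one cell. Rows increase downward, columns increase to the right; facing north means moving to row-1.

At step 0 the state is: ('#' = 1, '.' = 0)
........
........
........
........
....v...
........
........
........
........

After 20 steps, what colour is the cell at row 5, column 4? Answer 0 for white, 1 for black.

t=0: ........
........
........
........
....v...
........
........
........
........
t=1: ........
........
........
........
...<#...
........
........
........
........
t=2: ........
........
........
...^....
...##...
........
........
........
........
t=3: ........
........
........
...#>...
...##...
........
........
........
........
t=4: ........
........
........
...##...
...#v...
........
........
........
........
t=5: ........
........
........
...##...
...#.>..
........
........
........
........
t=6: ........
........
........
...##...
...#.#..
.....v..
........
........
........
t=7: ........
........
........
...##...
...#.#..
....<#..
........
........
........
t=8: ........
........
........
...##...
...#^#..
....##..
........
........
........
t=9: ........
........
........
...##...
...##>..
....##..
........
........
........
t=10: ........
........
........
...##^..
...##...
....##..
........
........
........
t=11: ........
........
........
...###>.
...##...
....##..
........
........
........
t=12: ........
........
........
...####.
...##.v.
....##..
........
........
........
t=13: ........
........
........
...####.
...##<#.
....##..
........
........
........
t=14: ........
........
........
...##^#.
...####.
....##..
........
........
........
t=15: ........
........
........
...#<.#.
...####.
....##..
........
........
........
t=16: ........
........
........
...#..#.
...#v##.
....##..
........
........
........
t=17: ........
........
........
...#..#.
...#.>#.
....##..
........
........
........
t=18: ........
........
........
...#.^#.
...#..#.
....##..
........
........
........
t=19: ........
........
........
...#.#>.
...#..#.
....##..
........
........
........
t=20: ........
........
......^.
...#.#..
...#..#.
....##..
........
........
........

1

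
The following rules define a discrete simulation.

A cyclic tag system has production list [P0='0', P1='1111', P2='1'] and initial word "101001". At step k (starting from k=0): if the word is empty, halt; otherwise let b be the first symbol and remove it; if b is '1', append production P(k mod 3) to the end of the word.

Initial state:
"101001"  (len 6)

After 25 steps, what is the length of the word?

18

[0] "101001"  (len 6)
[1] "010010"  (len 6)
[2] "10010"  (len 5)
[3] "00101"  (len 5)
[4] "0101"  (len 4)
[5] "101"  (len 3)
[6] "011"  (len 3)
[7] "11"  (len 2)
[8] "11111"  (len 5)
[9] "11111"  (len 5)
[10] "11110"  (len 5)
[11] "11101111"  (len 8)
[12] "11011111"  (len 8)
[13] "10111110"  (len 8)
[14] "01111101111"  (len 11)
[15] "1111101111"  (len 10)
[16] "1111011110"  (len 10)
[17] "1110111101111"  (len 13)
[18] "1101111011111"  (len 13)
[19] "1011110111110"  (len 13)
[20] "0111101111101111"  (len 16)
[21] "111101111101111"  (len 15)
[22] "111011111011110"  (len 15)
[23] "110111110111101111"  (len 18)
[24] "101111101111011111"  (len 18)
[25] "011111011110111110"  (len 18)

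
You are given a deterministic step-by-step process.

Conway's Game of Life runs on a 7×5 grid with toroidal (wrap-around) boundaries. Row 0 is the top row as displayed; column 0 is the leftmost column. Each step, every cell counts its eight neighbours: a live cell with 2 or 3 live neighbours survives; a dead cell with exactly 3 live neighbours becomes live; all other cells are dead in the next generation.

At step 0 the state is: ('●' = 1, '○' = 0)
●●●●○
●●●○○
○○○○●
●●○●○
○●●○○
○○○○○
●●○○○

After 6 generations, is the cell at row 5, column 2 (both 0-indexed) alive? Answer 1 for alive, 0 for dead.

step 0: ●●●●○
●●●○○
○○○○●
●●○●○
○●●○○
○○○○○
●●○○○
step 1: ○○○●○
○○○○○
○○○●●
●●○●●
●●●○○
●○●○○
●○○○●
step 2: ○○○○●
○○○●●
○○●●○
○○○○○
○○○○○
○○●●○
●●○●●
step 3: ○○●○○
○○●○●
○○●●●
○○○○○
○○○○○
●●●●○
●●○○○
step 4: ●○●●○
○●●○●
○○●○●
○○○●○
○●●○○
●○●○●
●○○●●
step 5: ○○○○○
○○○○●
●●●○●
○●○●○
●●●○●
○○●○○
○○○○○
step 6: ○○○○○
○●○●●
○●●○●
○○○○○
●○○○●
●○●●○
○○○○○

1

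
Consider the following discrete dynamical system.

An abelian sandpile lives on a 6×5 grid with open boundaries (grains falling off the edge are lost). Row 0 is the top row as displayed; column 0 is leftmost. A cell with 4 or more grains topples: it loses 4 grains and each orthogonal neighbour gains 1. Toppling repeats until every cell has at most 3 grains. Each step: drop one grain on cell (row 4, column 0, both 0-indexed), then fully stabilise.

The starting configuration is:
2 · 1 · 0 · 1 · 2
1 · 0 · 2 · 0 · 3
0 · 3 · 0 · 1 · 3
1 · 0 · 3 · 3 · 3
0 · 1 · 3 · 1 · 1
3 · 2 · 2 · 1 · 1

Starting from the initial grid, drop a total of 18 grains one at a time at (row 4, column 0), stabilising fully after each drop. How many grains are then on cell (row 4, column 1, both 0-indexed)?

gen 0: 2 · 1 · 0 · 1 · 2
1 · 0 · 2 · 0 · 3
0 · 3 · 0 · 1 · 3
1 · 0 · 3 · 3 · 3
0 · 1 · 3 · 1 · 1
3 · 2 · 2 · 1 · 1
gen 1: 2 · 1 · 0 · 1 · 2
1 · 0 · 2 · 0 · 3
0 · 3 · 0 · 1 · 3
1 · 0 · 3 · 3 · 3
1 · 1 · 3 · 1 · 1
3 · 2 · 2 · 1 · 1
gen 2: 2 · 1 · 0 · 1 · 2
1 · 0 · 2 · 0 · 3
0 · 3 · 0 · 1 · 3
1 · 0 · 3 · 3 · 3
2 · 1 · 3 · 1 · 1
3 · 2 · 2 · 1 · 1
gen 3: 2 · 1 · 0 · 1 · 2
1 · 0 · 2 · 0 · 3
0 · 3 · 0 · 1 · 3
1 · 0 · 3 · 3 · 3
3 · 1 · 3 · 1 · 1
3 · 2 · 2 · 1 · 1
gen 4: 2 · 1 · 0 · 1 · 2
1 · 0 · 2 · 0 · 3
0 · 3 · 0 · 1 · 3
2 · 0 · 3 · 3 · 3
1 · 2 · 3 · 1 · 1
0 · 3 · 2 · 1 · 1
gen 5: 2 · 1 · 0 · 1 · 2
1 · 0 · 2 · 0 · 3
0 · 3 · 0 · 1 · 3
2 · 0 · 3 · 3 · 3
2 · 2 · 3 · 1 · 1
0 · 3 · 2 · 1 · 1
gen 6: 2 · 1 · 0 · 1 · 2
1 · 0 · 2 · 0 · 3
0 · 3 · 0 · 1 · 3
2 · 0 · 3 · 3 · 3
3 · 2 · 3 · 1 · 1
0 · 3 · 2 · 1 · 1
gen 7: 2 · 1 · 0 · 1 · 2
1 · 0 · 2 · 0 · 3
0 · 3 · 0 · 1 · 3
3 · 0 · 3 · 3 · 3
0 · 3 · 3 · 1 · 1
1 · 3 · 2 · 1 · 1
gen 8: 2 · 1 · 0 · 1 · 2
1 · 0 · 2 · 0 · 3
0 · 3 · 0 · 1 · 3
3 · 0 · 3 · 3 · 3
1 · 3 · 3 · 1 · 1
1 · 3 · 2 · 1 · 1
gen 9: 2 · 1 · 0 · 1 · 2
1 · 0 · 2 · 0 · 3
0 · 3 · 0 · 1 · 3
3 · 0 · 3 · 3 · 3
2 · 3 · 3 · 1 · 1
1 · 3 · 2 · 1 · 1
gen 10: 2 · 1 · 0 · 1 · 2
1 · 0 · 2 · 0 · 3
0 · 3 · 0 · 1 · 3
3 · 0 · 3 · 3 · 3
3 · 3 · 3 · 1 · 1
1 · 3 · 2 · 1 · 1
gen 11: 2 · 1 · 0 · 1 · 3
1 · 0 · 2 · 1 · 0
1 · 3 · 1 · 3 · 1
0 · 3 · 1 · 1 · 1
2 · 2 · 2 · 3 · 2
3 · 1 · 0 · 2 · 1
gen 12: 2 · 1 · 0 · 1 · 3
1 · 0 · 2 · 1 · 0
1 · 3 · 1 · 3 · 1
0 · 3 · 1 · 1 · 1
3 · 2 · 2 · 3 · 2
3 · 1 · 0 · 2 · 1
gen 13: 2 · 1 · 0 · 1 · 3
1 · 0 · 2 · 1 · 0
1 · 3 · 1 · 3 · 1
1 · 3 · 1 · 1 · 1
1 · 3 · 2 · 3 · 2
0 · 2 · 0 · 2 · 1
gen 14: 2 · 1 · 0 · 1 · 3
1 · 0 · 2 · 1 · 0
1 · 3 · 1 · 3 · 1
1 · 3 · 1 · 1 · 1
2 · 3 · 2 · 3 · 2
0 · 2 · 0 · 2 · 1
gen 15: 2 · 1 · 0 · 1 · 3
1 · 0 · 2 · 1 · 0
1 · 3 · 1 · 3 · 1
1 · 3 · 1 · 1 · 1
3 · 3 · 2 · 3 · 2
0 · 2 · 0 · 2 · 1
gen 16: 2 · 1 · 0 · 1 · 3
1 · 1 · 2 · 1 · 0
2 · 0 · 2 · 3 · 1
3 · 1 · 2 · 1 · 1
1 · 1 · 3 · 3 · 2
1 · 3 · 0 · 2 · 1
gen 17: 2 · 1 · 0 · 1 · 3
1 · 1 · 2 · 1 · 0
2 · 0 · 2 · 3 · 1
3 · 1 · 2 · 1 · 1
2 · 1 · 3 · 3 · 2
1 · 3 · 0 · 2 · 1
gen 18: 2 · 1 · 0 · 1 · 3
1 · 1 · 2 · 1 · 0
2 · 0 · 2 · 3 · 1
3 · 1 · 2 · 1 · 1
3 · 1 · 3 · 3 · 2
1 · 3 · 0 · 2 · 1

1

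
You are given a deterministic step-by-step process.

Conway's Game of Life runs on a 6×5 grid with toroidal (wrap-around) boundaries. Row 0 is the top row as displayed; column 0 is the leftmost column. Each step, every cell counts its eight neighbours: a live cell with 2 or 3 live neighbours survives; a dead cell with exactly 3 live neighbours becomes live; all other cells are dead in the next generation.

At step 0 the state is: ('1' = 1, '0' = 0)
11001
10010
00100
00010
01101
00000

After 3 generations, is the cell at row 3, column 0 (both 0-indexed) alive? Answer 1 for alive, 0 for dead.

1

[0] 11001
10010
00100
00010
01101
00000
[1] 11001
10110
00111
01010
00110
00111
[2] 00000
00000
10000
01000
01000
00000
[3] 00000
00000
00000
11000
00000
00000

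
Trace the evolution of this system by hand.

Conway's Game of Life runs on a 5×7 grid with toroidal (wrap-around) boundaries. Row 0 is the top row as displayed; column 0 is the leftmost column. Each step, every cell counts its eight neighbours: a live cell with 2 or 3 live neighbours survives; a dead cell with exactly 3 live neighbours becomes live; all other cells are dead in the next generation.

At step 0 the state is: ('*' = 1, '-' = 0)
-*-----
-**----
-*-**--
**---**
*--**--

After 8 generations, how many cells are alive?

gen 0: -*-----
-**----
-*-**--
**---**
*--**--
gen 1: **-*---
**-*---
---****
-*---**
--*-**-
gen 2: *--*--*
-*-*-*-
-*-*---
*-*----
--****-
gen 3: **----*
-*-*--*
**-**--
-------
*-*-**-
gen 4: ---**--
---****
**-**--
*-*--**
*----*-
gen 5: ---*---
*-----*
-*-----
--**-*-
**-*-*-
gen 6: -**-*--
*------
***---*
*--*--*
-*-*--*
gen 7: -***---
---*--*
--*----
---*-*-
-*-****
gen 8: -*----*
-*-*---
--***--
---*-**
**---**

14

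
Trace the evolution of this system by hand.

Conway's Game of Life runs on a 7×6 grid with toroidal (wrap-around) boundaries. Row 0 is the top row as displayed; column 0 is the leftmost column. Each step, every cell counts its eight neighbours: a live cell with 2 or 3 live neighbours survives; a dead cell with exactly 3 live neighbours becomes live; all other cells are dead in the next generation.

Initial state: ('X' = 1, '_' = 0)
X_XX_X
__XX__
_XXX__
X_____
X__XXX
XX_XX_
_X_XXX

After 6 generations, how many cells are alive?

0) X_XX_X
__XX__
_XXX__
X_____
X__XXX
XX_XX_
_X_XXX
1) X____X
X_____
_X_X__
X_____
__XX__
_X____
______
2) X____X
XX___X
XX____
_X_X__
_XX___
__X___
X_____
3) ______
______
_____X
______
_X_X__
__X___
XX___X
4) X_____
______
______
______
__X___
__X___
XX____
5) XX____
______
______
______
______
__X___
XX____
6) XX____
______
______
______
______
_X____
X_X___

5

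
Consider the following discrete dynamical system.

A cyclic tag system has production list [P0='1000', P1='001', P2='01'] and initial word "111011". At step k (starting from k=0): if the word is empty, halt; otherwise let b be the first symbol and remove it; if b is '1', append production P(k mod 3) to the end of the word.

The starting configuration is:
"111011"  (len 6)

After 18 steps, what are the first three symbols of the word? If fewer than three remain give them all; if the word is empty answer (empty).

011

[0] "111011"  (len 6)
[1] "110111000"  (len 9)
[2] "10111000001"  (len 11)
[3] "011100000101"  (len 12)
[4] "11100000101"  (len 11)
[5] "1100000101001"  (len 13)
[6] "10000010100101"  (len 14)
[7] "00000101001011000"  (len 17)
[8] "0000101001011000"  (len 16)
[9] "000101001011000"  (len 15)
[10] "00101001011000"  (len 14)
[11] "0101001011000"  (len 13)
[12] "101001011000"  (len 12)
[13] "010010110001000"  (len 15)
[14] "10010110001000"  (len 14)
[15] "001011000100001"  (len 15)
[16] "01011000100001"  (len 14)
[17] "1011000100001"  (len 13)
[18] "01100010000101"  (len 14)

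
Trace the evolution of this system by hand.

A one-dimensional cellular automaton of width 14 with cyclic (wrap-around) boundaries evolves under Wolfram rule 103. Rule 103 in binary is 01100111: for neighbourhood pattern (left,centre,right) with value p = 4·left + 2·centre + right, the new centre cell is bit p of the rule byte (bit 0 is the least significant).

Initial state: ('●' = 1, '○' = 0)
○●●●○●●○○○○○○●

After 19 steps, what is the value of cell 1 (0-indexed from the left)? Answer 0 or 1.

1

k=0  ○●●●○●●○○○○○○●
k=1  ●○○●●○●○●●●●●●
k=2  ●○●○●●●●○○○○○○
k=3  ●●●●○○○●○●●●●●
k=4  ○○○●○●●●●○○○○○
k=5  ●●●●●○○○●○●●●●
k=6  ○○○○●○●●●●○○○○
k=7  ●●●●●●○○○●○●●●
k=8  ○○○○○●○●●●●○○○
k=9  ●●●●●●●○○○●○●●
k=10  ○○○○○○●○●●●●○○
k=11  ●●●●●●●●○○○●○●
k=12  ○○○○○○○●○●●●●○
k=13  ●●●●●●●●●○○○●○
k=14  ○○○○○○○○●○●●●●
k=15  ○●●●●●●●●●○○○●
k=16  ●○○○○○○○○●○●●●
k=17  ●○●●●●●●●●●○○○
k=18  ●●○○○○○○○○●○●●
k=19  ○●○●●●●●●●●●○○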